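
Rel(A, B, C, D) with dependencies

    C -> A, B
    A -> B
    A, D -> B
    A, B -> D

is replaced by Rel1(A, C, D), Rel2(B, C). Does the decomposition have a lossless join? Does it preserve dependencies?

lossless but not dependency-preserving

Lossless test: (C)⁺ = {A, B, C, D}, which contains all of one fragment — lossless.
Dependency preservation: the restricted closure of {A} across the fragments never reaches {B}, so A → B cannot be enforced without a join — not preserved.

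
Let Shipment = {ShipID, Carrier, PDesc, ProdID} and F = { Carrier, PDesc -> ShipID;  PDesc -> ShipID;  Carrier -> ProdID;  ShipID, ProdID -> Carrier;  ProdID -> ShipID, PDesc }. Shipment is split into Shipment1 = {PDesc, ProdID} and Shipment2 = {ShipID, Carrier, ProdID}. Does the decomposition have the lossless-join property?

Yes

Common attributes: Shipment1 ∩ Shipment2 = {ProdID}.
Closure of {ProdID}: ProdID → ShipID, PDesc applies, adding ShipID, PDesc; ShipID, ProdID → Carrier applies, adding Carrier. So (ProdID)⁺ = {ShipID, Carrier, PDesc, ProdID}.
This closure contains every attribute of Shipment1, so Shipment1 ∩ Shipment2 → Shipment1. The join is lossless.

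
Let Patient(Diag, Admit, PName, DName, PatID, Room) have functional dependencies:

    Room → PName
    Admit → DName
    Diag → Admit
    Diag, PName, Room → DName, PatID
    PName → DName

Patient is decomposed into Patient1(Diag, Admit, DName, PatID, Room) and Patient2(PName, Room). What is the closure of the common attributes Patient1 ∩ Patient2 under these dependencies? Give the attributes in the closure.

Patient1 ∩ Patient2 = {Room}.
Room → PName applies, adding PName
PName → DName applies, adding DName
Closure: {PName, DName, Room}.

PName, DName, Room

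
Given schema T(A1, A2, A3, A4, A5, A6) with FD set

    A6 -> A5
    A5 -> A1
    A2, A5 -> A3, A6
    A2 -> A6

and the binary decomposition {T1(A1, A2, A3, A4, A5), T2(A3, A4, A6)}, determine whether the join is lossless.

No

Common attributes: T1 ∩ T2 = {A3, A4}.
No dependency enlarges {A3, A4}, so (A3, A4)⁺ = {A3, A4}.
The closure contains neither all of T1 = {A1, A2, A3, A4, A5} nor all of T2 = {A3, A4, A6}, so the common attributes are not a superkey of either fragment. The join is lossy.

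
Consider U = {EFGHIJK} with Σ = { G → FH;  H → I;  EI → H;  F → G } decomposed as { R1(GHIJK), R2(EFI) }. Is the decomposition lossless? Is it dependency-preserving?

Lossless test: (I)⁺ = {I}, which is a superkey of neither fragment — lossy.
Dependency preservation: the restricted closure of {G} across the fragments never reaches {FH}, so G → FH cannot be enforced without a join — not preserved.

lossy and not dependency-preserving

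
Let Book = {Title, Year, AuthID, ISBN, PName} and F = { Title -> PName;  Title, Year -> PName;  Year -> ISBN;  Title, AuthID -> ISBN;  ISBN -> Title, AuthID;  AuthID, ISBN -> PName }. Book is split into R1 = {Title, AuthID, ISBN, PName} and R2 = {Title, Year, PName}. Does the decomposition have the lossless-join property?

Common attributes: R1 ∩ R2 = {Title, PName}.
No dependency enlarges {Title, PName}, so (Title, PName)⁺ = {Title, PName}.
The closure contains neither all of R1 = {Title, AuthID, ISBN, PName} nor all of R2 = {Title, Year, PName}, so the common attributes are not a superkey of either fragment. The join is lossy.

No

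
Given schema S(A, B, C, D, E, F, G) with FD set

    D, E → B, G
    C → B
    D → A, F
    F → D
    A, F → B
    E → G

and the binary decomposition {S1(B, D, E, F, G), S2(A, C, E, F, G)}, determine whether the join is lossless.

Yes

Common attributes: S1 ∩ S2 = {E, F, G}.
Closure of {E, F, G}: F → D applies, adding D; D, E → B, G applies, adding B; D → A, F applies, adding A. So (E, F, G)⁺ = {A, B, D, E, F, G}.
This closure contains every attribute of S1, so S1 ∩ S2 → S1. The join is lossless.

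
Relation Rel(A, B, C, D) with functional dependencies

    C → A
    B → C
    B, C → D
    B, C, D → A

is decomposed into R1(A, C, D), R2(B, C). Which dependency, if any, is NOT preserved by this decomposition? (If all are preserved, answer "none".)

Check B, C → D: no single fragment contains all of {B, C, D}, and the restricted closure of {B, C} across the fragments never reaches {D}.
C → A is preserved.
B → C is preserved.
B, C, D → A is preserved.

B, C → D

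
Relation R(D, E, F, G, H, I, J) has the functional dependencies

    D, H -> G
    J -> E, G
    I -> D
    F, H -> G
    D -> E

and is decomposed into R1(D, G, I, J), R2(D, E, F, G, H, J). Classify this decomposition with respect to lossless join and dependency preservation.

lossy but dependency-preserving

Lossless test: (D, G, J)⁺ = {D, E, G, J}, which is a superkey of neither fragment — lossy.
Dependency preservation: every FD's attributes lie within a single fragment, so each can be enforced locally — preserved.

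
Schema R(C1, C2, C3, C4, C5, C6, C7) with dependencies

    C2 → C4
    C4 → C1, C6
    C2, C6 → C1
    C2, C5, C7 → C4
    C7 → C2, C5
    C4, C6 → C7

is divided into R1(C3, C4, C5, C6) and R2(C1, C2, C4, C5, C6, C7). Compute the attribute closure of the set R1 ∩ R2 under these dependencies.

R1 ∩ R2 = {C4, C5, C6}.
C4 → C1, C6 applies, adding C1
C4, C6 → C7 applies, adding C7
C7 → C2, C5 applies, adding C2
Closure: {C1, C2, C4, C5, C6, C7}.

C1, C2, C4, C5, C6, C7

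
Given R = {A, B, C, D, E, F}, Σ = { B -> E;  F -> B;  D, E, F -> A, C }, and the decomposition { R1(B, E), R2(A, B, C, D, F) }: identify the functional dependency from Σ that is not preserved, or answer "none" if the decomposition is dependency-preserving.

none

B → E lies within R1.
F → B lies within R2.
D, E, F → A, C: restricted closure across fragments reaches A, C.
Every dependency is enforceable on the fragments, so the decomposition is dependency-preserving.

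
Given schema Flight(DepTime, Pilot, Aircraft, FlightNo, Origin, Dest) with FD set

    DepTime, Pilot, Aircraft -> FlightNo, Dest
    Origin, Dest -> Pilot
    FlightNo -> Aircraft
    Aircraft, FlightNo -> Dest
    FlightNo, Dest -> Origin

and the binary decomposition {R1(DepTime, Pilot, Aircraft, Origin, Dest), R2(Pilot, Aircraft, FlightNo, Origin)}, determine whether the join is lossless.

Common attributes: R1 ∩ R2 = {Pilot, Aircraft, Origin}.
No dependency enlarges {Pilot, Aircraft, Origin}, so (Pilot, Aircraft, Origin)⁺ = {Pilot, Aircraft, Origin}.
The closure contains neither all of R1 = {DepTime, Pilot, Aircraft, Origin, Dest} nor all of R2 = {Pilot, Aircraft, FlightNo, Origin}, so the common attributes are not a superkey of either fragment. The join is lossy.

No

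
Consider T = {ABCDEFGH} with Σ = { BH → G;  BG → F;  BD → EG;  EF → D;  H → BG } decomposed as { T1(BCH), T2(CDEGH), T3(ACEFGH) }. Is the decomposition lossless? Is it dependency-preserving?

lossless but not dependency-preserving

Lossless test (chase): Rows 1 and 2 agree on H; apply H→BG and equate their BG entries. Rows 1 and 3 agree on H; apply H→BG and equate their BG entries. Rows 1 and 2 agree on BG; apply BG→F and equate their F entries. Rows 1 and 3 agree on BG; apply BG→F and equate their F entries. Rows 2 and 3 agree on EF; apply EF→D and equate their D entries. Row 3 is now all distinguished symbols — the join is lossless.
Dependency preservation: the restricted closure of {BG} across the fragments never reaches {F}, so BG → F cannot be enforced without a join — not preserved.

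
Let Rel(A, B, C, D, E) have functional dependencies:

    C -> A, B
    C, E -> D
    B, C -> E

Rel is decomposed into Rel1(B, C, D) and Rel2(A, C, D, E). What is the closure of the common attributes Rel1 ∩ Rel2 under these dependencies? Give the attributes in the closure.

A, B, C, D, E

Rel1 ∩ Rel2 = {C, D}.
C → A, B applies, adding A, B
B, C → E applies, adding E
Closure: {A, B, C, D, E}.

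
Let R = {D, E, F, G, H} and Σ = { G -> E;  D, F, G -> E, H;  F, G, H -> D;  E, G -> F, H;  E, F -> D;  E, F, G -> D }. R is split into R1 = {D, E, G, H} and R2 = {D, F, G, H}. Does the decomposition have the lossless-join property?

Yes

Common attributes: R1 ∩ R2 = {D, G, H}.
Closure of {D, G, H}: G → E applies, adding E; E, G → F, H applies, adding F. So (D, G, H)⁺ = {D, E, F, G, H}.
This closure contains every attribute of R1, so R1 ∩ R2 → R1. The join is lossless.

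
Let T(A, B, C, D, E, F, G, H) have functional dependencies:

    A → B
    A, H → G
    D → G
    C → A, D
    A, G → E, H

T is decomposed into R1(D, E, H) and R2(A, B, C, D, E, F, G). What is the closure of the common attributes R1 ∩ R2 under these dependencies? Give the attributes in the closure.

D, E, G

R1 ∩ R2 = {D, E}.
D → G applies, adding G
Closure: {D, E, G}.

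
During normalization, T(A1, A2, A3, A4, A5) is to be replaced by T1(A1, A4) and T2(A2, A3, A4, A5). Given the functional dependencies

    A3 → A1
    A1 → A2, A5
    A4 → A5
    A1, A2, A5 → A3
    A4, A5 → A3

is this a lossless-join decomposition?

Common attributes: T1 ∩ T2 = {A4}.
Closure of {A4}: A4 → A5 applies, adding A5; A4, A5 → A3 applies, adding A3; A3 → A1 applies, adding A1; A1 → A2, A5 applies, adding A2. So (A4)⁺ = {A1, A2, A3, A4, A5}.
This closure contains every attribute of T1, so T1 ∩ T2 → T1. The join is lossless.

Yes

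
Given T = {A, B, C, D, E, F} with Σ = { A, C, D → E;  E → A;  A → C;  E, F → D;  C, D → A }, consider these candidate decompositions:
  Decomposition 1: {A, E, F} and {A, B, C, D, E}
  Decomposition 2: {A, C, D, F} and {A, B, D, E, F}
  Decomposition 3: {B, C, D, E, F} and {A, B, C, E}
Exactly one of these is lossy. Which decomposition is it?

Decomposition 1

Decomposition 1: common = {A, E}, closure = {A, C, E} → lossy.
Decomposition 2: common = {A, D, F}, closure = {A, C, D, E, F} → lossless.
Decomposition 3: common = {B, C, E}, closure = {A, B, C, E} → lossless.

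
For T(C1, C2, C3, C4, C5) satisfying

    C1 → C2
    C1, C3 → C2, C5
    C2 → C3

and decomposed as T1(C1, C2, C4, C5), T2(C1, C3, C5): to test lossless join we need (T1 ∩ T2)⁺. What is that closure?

C1, C2, C3, C5

T1 ∩ T2 = {C1, C5}.
C1 → C2 applies, adding C2
C2 → C3 applies, adding C3
Closure: {C1, C2, C3, C5}.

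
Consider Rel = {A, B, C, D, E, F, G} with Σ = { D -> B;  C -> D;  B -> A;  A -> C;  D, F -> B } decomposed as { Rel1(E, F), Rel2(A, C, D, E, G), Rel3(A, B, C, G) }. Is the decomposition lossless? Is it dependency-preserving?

lossy but dependency-preserving

Lossless test (chase): Rows 2 and 3 agree on C; apply C→D and equate their D entries. Rows 2 and 3 agree on D; apply D→B and equate their B entries. No row becomes fully distinguished — the join is lossy.
Dependency preservation: D → B; D, F → B are not contained in any single fragment, but the restricted closure of each left-hand side across the fragments still reaches the right-hand side; the remaining FDs each lie inside some fragment. All dependencies are preserved.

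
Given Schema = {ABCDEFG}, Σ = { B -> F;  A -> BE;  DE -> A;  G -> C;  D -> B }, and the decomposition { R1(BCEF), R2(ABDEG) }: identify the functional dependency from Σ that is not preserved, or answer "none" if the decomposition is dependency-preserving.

Check G → C: no single fragment contains all of {CG}, and the restricted closure of {G} across the fragments never reaches {C}.
B → F is preserved.
A → BE is preserved.
DE → A is preserved.
D → B is preserved.

G -> C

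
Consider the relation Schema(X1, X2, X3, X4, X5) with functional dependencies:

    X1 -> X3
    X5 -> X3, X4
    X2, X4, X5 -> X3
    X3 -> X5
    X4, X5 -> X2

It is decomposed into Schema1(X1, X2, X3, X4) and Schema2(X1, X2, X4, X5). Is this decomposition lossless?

Yes

Common attributes: Schema1 ∩ Schema2 = {X1, X2, X4}.
Closure of {X1, X2, X4}: X1 → X3 applies, adding X3; X3 → X5 applies, adding X5. So (X1, X2, X4)⁺ = {X1, X2, X3, X4, X5}.
This closure contains every attribute of Schema1, so Schema1 ∩ Schema2 → Schema1. The join is lossless.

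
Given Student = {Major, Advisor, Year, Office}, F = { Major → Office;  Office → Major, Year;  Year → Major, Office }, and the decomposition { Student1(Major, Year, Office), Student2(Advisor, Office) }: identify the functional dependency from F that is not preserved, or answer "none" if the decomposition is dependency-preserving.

none

Major → Office lies within Student1.
Office → Major, Year lies within Student1.
Year → Major, Office lies within Student1.
Every dependency is enforceable on the fragments, so the decomposition is dependency-preserving.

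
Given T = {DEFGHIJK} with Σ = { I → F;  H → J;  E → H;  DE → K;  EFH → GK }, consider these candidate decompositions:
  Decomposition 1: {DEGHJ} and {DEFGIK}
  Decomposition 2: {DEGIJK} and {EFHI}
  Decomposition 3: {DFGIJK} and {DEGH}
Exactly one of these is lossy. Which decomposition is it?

Decomposition 3

Decomposition 1: common = {DEG}, closure = {DEGHJK} → lossless.
Decomposition 2: common = {EI}, closure = {EFGHIJK} → lossless.
Decomposition 3: common = {DG}, closure = {DG} → lossy.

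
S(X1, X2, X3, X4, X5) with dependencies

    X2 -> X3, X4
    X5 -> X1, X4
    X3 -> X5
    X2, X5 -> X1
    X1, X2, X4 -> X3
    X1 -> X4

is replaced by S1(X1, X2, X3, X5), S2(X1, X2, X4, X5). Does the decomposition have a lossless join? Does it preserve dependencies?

Lossless test: (X1, X2, X5)⁺ = {X1, X2, X3, X4, X5}, which contains all of one fragment — lossless.
Dependency preservation: X2 → X3, X4; X1, X2, X4 → X3 are not contained in any single fragment, but the restricted closure of each left-hand side across the fragments still reaches the right-hand side; the remaining FDs each lie inside some fragment. All dependencies are preserved.

lossless and dependency-preserving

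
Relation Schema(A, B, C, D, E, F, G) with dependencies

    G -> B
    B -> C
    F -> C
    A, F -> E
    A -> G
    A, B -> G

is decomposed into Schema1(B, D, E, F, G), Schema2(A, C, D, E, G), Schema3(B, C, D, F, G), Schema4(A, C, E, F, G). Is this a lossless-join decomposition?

No

Chase test. Columns are A, B, C, D, E, F, G; row i has aⱼ where attribute j ∈ Schemai, else bᵢⱼ.
Initial tableau (one row per fragment):
  row 1: b11 a2 b13 a4 a5 a6 a7
  row 2: a1 b22 a3 a4 a5 b26 a7
  row 3: b31 a2 a3 a4 b35 a6 a7
  row 4: a1 b42 a3 b44 a5 a6 a7
Rows 1 and 2 agree on G; apply G→B and equate their B entries.
Rows 1 and 4 agree on G; apply G→B and equate their B entries.
Rows 1 and 2 agree on B; apply B→C and equate their C entries.
No row becomes fully distinguished — the join is lossy.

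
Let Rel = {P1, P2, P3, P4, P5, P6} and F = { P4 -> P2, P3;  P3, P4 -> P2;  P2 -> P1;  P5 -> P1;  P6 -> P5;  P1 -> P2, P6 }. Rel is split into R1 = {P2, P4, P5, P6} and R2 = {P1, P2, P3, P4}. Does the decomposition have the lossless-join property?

Common attributes: R1 ∩ R2 = {P2, P4}.
Closure of {P2, P4}: P4 → P2, P3 applies, adding P3; P2 → P1 applies, adding P1; P1 → P2, P6 applies, adding P6; P6 → P5 applies, adding P5. So (P2, P4)⁺ = {P1, P2, P3, P4, P5, P6}.
This closure contains every attribute of R1, so R1 ∩ R2 → R1. The join is lossless.

Yes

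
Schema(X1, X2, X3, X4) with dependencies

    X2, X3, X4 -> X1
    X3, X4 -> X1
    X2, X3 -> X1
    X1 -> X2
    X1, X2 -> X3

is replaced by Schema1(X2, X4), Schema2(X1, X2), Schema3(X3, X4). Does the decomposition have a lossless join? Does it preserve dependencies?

Lossless test (chase): applying each FD to every pair of rows produces no changes in the tableau, so no row becomes fully distinguished — the join is lossy.
Dependency preservation: the restricted closure of {X2, X3, X4} across the fragments never reaches {X1}, so X2, X3, X4 → X1 cannot be enforced without a join — not preserved.

lossy and not dependency-preserving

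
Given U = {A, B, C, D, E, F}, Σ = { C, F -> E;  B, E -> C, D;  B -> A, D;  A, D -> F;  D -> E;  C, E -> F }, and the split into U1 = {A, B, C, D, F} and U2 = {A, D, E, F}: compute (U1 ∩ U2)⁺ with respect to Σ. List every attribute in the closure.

U1 ∩ U2 = {A, D, F}.
D → E applies, adding E
Closure: {A, D, E, F}.

A, D, E, F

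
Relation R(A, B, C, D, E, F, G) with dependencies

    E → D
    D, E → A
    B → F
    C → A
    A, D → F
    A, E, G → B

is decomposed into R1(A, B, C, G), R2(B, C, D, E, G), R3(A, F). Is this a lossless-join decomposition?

No

Chase test. Columns are A, B, C, D, E, F, G; row i has aⱼ where attribute j ∈ Ri, else bᵢⱼ.
Initial tableau (one row per fragment):
  row 1: a1 a2 a3 b14 b15 b16 a7
  row 2: b21 a2 a3 a4 a5 b26 a7
  row 3: a1 b32 b33 b34 b35 a6 b37
Rows 1 and 2 agree on B; apply B→F and equate their F entries.
Rows 1 and 2 agree on C; apply C→A and equate their A entries.
No row becomes fully distinguished — the join is lossy.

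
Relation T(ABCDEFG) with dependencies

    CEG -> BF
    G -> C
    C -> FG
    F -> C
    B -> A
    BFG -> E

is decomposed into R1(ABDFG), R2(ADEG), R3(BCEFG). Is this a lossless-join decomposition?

Yes

Chase test. Columns are ABCDEFG; row i has aⱼ where attribute j ∈ Ri, else bᵢⱼ.
Initial tableau (one row per fragment):
  row 1: a1 a2 b13 a4 b15 a6 a7
  row 2: a1 b22 b23 a4 a5 b26 a7
  row 3: b31 a2 a3 b34 a5 a6 a7
Rows 1 and 2 agree on G; apply G→C and equate their C entries.
Rows 1 and 3 agree on G; apply G→C and equate their C entries.
Rows 1 and 2 agree on C; apply C→FG and equate their FG entries.
Rows 1 and 3 agree on B; apply B→A and equate their A entries.
Rows 1 and 3 agree on BFG; apply BFG→E and equate their E entries.
Rows 1 and 2 agree on CEG; apply CEG→BF and equate their BF entries.
Row 1 is now all distinguished symbols — the join is lossless.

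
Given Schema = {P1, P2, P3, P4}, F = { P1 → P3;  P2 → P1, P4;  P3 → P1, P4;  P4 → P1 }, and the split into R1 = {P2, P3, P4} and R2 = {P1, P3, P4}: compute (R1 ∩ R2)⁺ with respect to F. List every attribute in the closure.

R1 ∩ R2 = {P3, P4}.
P3 → P1, P4 applies, adding P1
Closure: {P1, P3, P4}.

P1, P3, P4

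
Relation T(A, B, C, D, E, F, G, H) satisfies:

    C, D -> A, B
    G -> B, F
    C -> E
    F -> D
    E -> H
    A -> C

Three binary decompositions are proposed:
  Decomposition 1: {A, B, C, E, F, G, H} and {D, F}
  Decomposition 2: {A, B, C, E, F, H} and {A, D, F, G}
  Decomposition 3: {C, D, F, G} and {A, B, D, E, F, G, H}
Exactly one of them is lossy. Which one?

Decomposition 1: common = {F}, closure = {D, F} → lossless.
Decomposition 2: common = {A, F}, closure = {A, B, C, D, E, F, H} → lossless.
Decomposition 3: common = {D, F, G}, closure = {B, D, F, G} → lossy.

Decomposition 3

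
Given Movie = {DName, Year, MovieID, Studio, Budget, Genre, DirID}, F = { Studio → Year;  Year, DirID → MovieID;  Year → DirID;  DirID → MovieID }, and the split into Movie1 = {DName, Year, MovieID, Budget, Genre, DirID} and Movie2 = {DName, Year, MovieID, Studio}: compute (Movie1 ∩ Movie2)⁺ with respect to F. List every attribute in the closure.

Movie1 ∩ Movie2 = {DName, Year, MovieID}.
Year → DirID applies, adding DirID
Closure: {DName, Year, MovieID, DirID}.

DName, Year, MovieID, DirID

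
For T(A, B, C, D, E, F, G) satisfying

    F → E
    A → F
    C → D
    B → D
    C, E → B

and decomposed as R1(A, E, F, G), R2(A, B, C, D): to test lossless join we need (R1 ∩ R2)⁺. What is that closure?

R1 ∩ R2 = {A}.
A → F applies, adding F
F → E applies, adding E
Closure: {A, E, F}.

A, E, F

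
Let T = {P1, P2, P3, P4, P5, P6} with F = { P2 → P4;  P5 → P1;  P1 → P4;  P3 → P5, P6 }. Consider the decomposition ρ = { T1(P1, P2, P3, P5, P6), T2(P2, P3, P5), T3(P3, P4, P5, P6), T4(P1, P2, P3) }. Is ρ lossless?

Chase test. Columns are P1, P2, P3, P4, P5, P6; row i has aⱼ where attribute j ∈ Ti, else bᵢⱼ.
Initial tableau (one row per fragment):
  row 1: a1 a2 a3 b14 a5 a6
  row 2: b21 a2 a3 b24 a5 b26
  row 3: b31 b32 a3 a4 a5 a6
  row 4: a1 a2 a3 b44 b45 b46
Rows 1 and 2 agree on P2; apply P2→P4 and equate their P4 entries.
Rows 1 and 4 agree on P2; apply P2→P4 and equate their P4 entries.
Rows 1 and 2 agree on P5; apply P5→P1 and equate their P1 entries.
Rows 1 and 3 agree on P5; apply P5→P1 and equate their P1 entries.
Rows 1 and 3 agree on P1; apply P1→P4 and equate their P4 entries.
Rows 1 and 2 agree on P3; apply P3→P5, P6 and equate their P5, P6 entries.
Rows 1 and 4 agree on P3; apply P3→P5, P6 and equate their P5, P6 entries.
Row 1 is now all distinguished symbols — the join is lossless.

Yes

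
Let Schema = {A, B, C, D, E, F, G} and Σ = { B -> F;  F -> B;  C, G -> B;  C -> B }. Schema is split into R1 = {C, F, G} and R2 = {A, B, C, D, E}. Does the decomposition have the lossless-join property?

No

Common attributes: R1 ∩ R2 = {C}.
Closure of {C}: C → B applies, adding B; B → F applies, adding F. So (C)⁺ = {B, C, F}.
The closure contains neither all of R1 = {C, F, G} nor all of R2 = {A, B, C, D, E}, so the common attributes are not a superkey of either fragment. The join is lossy.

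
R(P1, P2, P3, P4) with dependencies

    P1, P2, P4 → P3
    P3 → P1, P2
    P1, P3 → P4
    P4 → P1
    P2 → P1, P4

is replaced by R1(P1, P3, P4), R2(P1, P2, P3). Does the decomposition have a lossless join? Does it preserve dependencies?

Lossless test: (P1, P3)⁺ = {P1, P2, P3, P4}, which contains all of one fragment — lossless.
Dependency preservation: P1, P2, P4 → P3; P2 → P1, P4 are not contained in any single fragment, but the restricted closure of each left-hand side across the fragments still reaches the right-hand side; the remaining FDs each lie inside some fragment. All dependencies are preserved.

lossless and dependency-preserving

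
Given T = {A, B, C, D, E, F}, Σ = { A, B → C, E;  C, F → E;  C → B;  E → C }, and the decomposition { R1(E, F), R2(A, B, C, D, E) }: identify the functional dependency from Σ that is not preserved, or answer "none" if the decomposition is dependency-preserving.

C, F → E

Check C, F → E: no single fragment contains all of {C, E, F}, and the restricted closure of {C, F} across the fragments never reaches {E}.
A, B → C, E is preserved.
C → B is preserved.
E → C is preserved.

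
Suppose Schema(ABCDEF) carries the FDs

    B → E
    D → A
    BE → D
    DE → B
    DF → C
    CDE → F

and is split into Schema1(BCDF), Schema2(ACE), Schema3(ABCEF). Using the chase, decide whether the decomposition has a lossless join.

Chase test. Columns are ABCDEF; row i has aⱼ where attribute j ∈ Schemai, else bᵢⱼ.
Initial tableau (one row per fragment):
  row 1: b11 a2 a3 a4 b15 a6
  row 2: a1 b22 a3 b24 a5 b26
  row 3: a1 a2 a3 b34 a5 a6
Rows 1 and 3 agree on B; apply B→E and equate their E entries.
Rows 1 and 3 agree on BE; apply BE→D and equate their D entries.
Rows 1 and 3 agree on D; apply D→A and equate their A entries.
Row 1 is now all distinguished symbols — the join is lossless.

Yes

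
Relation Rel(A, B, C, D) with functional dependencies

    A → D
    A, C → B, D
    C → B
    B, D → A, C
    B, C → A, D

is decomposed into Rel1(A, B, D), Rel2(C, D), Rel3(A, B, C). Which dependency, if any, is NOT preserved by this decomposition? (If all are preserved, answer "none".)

none

A → D lies within Rel1.
A, C → B, D: restricted closure across fragments reaches B, D.
C → B lies within Rel3.
B, D → A, C: restricted closure across fragments reaches A, C.
B, C → A, D: restricted closure across fragments reaches A, D.
Every dependency is enforceable on the fragments, so the decomposition is dependency-preserving.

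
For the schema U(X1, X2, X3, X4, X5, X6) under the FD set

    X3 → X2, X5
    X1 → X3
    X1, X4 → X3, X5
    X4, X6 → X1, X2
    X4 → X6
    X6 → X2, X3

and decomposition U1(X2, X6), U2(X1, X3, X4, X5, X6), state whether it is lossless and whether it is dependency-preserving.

Lossless test: (X6)⁺ = {X2, X3, X5, X6}, which contains all of one fragment — lossless.
Dependency preservation: the restricted closure of {X3} across the fragments never reaches {X2, X5}, so X3 → X2, X5 cannot be enforced without a join — not preserved.

lossless but not dependency-preserving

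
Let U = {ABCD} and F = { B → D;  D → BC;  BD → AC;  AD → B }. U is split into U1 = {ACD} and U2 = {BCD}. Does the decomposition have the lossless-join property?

Yes

Common attributes: U1 ∩ U2 = {CD}.
Closure of {CD}: D → BC applies, adding B; BD → AC applies, adding A. So (CD)⁺ = {ABCD}.
This closure contains every attribute of U1, so U1 ∩ U2 → U1. The join is lossless.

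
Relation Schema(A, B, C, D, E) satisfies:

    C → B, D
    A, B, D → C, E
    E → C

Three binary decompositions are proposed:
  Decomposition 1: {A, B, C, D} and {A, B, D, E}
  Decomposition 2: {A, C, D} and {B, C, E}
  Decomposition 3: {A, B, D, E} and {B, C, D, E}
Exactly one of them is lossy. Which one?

Decomposition 1: common = {A, B, D}, closure = {A, B, C, D, E} → lossless.
Decomposition 2: common = {C}, closure = {B, C, D} → lossy.
Decomposition 3: common = {B, D, E}, closure = {B, C, D, E} → lossless.

Decomposition 2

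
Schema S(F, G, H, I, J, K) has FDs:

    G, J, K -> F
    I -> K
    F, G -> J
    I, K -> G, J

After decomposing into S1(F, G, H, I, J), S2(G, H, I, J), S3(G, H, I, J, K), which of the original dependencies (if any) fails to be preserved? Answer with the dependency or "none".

G, J, K -> F

Check G, J, K → F: no single fragment contains all of {F, G, J, K}, and the restricted closure of {G, J, K} across the fragments never reaches {F}.
I → K is preserved.
F, G → J is preserved.
I, K → G, J is preserved.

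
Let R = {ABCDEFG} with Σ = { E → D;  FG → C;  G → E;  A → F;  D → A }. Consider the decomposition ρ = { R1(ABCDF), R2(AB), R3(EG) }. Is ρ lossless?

Chase test. Columns are ABCDEFG; row i has aⱼ where attribute j ∈ Ri, else bᵢⱼ.
Initial tableau (one row per fragment):
  row 1: a1 a2 a3 a4 b15 a6 b17
  row 2: a1 a2 b23 b24 b25 b26 b27
  row 3: b31 b32 b33 b34 a5 b36 a7
Rows 1 and 2 agree on A; apply A→F and equate their F entries.
No row becomes fully distinguished — the join is lossy.

No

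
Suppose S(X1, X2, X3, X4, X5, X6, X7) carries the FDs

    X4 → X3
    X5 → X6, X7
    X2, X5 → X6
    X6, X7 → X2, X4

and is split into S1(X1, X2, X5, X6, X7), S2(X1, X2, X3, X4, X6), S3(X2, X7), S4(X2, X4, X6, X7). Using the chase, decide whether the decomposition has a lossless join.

Chase test. Columns are X1, X2, X3, X4, X5, X6, X7; row i has aⱼ where attribute j ∈ Si, else bᵢⱼ.
Initial tableau (one row per fragment):
  row 1: a1 a2 b13 b14 a5 a6 a7
  row 2: a1 a2 a3 a4 b25 a6 b27
  row 3: b31 a2 b33 b34 b35 b36 a7
  row 4: b41 a2 b43 a4 b45 a6 a7
Rows 2 and 4 agree on X4; apply X4→X3 and equate their X3 entries.
Rows 1 and 4 agree on X6, X7; apply X6, X7→X2, X4 and equate their X2, X4 entries.
Rows 1 and 2 agree on X4; apply X4→X3 and equate their X3 entries.
Row 1 is now all distinguished symbols — the join is lossless.

Yes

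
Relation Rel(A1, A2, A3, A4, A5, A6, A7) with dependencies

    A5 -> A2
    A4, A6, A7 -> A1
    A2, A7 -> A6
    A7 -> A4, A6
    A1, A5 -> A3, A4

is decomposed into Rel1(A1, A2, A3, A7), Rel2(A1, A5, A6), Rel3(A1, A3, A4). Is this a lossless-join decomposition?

No

Chase test. Columns are A1, A2, A3, A4, A5, A6, A7; row i has aⱼ where attribute j ∈ Reli, else bᵢⱼ.
Initial tableau (one row per fragment):
  row 1: a1 a2 a3 b14 b15 b16 a7
  row 2: a1 b22 b23 b24 a5 a6 b27
  row 3: a1 b32 a3 a4 b35 b36 b37
No row becomes fully distinguished — the join is lossy.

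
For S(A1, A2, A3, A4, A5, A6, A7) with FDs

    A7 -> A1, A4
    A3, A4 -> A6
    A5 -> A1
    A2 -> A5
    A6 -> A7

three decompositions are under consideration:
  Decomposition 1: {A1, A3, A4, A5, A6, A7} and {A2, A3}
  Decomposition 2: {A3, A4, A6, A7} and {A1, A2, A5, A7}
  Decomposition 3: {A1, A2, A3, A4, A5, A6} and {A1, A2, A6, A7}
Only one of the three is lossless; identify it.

Decomposition 1: common = {A3}, closure = {A3} → lossy.
Decomposition 2: common = {A7}, closure = {A1, A4, A7} → lossy.
Decomposition 3: common = {A1, A2, A6}, closure = {A1, A2, A4, A5, A6, A7} → lossless.

Decomposition 3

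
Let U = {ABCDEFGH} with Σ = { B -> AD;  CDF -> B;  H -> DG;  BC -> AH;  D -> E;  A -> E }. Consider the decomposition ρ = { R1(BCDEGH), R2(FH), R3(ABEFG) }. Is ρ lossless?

No

Chase test. Columns are ABCDEFGH; row i has aⱼ where attribute j ∈ Ri, else bᵢⱼ.
Initial tableau (one row per fragment):
  row 1: b11 a2 a3 a4 a5 b16 a7 a8
  row 2: b21 b22 b23 b24 b25 a6 b27 a8
  row 3: a1 a2 b33 b34 a5 a6 a7 b38
Rows 1 and 3 agree on B; apply B→AD and equate their AD entries.
Rows 1 and 2 agree on H; apply H→DG and equate their DG entries.
Rows 1 and 2 agree on D; apply D→E and equate their E entries.
No row becomes fully distinguished — the join is lossy.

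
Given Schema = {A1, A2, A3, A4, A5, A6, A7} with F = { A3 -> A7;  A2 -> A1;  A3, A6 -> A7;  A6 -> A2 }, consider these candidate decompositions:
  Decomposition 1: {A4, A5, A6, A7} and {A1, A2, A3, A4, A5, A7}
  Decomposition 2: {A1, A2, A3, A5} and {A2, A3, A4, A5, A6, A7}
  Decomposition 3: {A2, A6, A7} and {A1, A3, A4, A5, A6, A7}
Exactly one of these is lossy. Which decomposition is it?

Decomposition 1: common = {A4, A5, A7}, closure = {A4, A5, A7} → lossy.
Decomposition 2: common = {A2, A3, A5}, closure = {A1, A2, A3, A5, A7} → lossless.
Decomposition 3: common = {A6, A7}, closure = {A1, A2, A6, A7} → lossless.

Decomposition 1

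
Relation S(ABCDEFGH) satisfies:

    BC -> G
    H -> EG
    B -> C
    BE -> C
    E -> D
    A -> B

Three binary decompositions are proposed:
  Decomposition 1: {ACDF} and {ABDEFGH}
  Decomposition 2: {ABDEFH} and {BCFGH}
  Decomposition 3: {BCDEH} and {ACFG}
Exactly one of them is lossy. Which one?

Decomposition 1: common = {ADF}, closure = {ABCDFG} → lossless.
Decomposition 2: common = {BFH}, closure = {BCDEFGH} → lossless.
Decomposition 3: common = {C}, closure = {C} → lossy.

Decomposition 3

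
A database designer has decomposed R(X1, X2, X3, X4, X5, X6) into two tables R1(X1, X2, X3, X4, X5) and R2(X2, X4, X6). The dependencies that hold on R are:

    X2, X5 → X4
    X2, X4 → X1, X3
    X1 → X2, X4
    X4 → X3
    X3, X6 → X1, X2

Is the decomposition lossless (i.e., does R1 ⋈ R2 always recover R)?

No

Common attributes: R1 ∩ R2 = {X2, X4}.
Closure of {X2, X4}: X2, X4 → X1, X3 applies, adding X1, X3. So (X2, X4)⁺ = {X1, X2, X3, X4}.
The closure contains neither all of R1 = {X1, X2, X3, X4, X5} nor all of R2 = {X2, X4, X6}, so the common attributes are not a superkey of either fragment. The join is lossy.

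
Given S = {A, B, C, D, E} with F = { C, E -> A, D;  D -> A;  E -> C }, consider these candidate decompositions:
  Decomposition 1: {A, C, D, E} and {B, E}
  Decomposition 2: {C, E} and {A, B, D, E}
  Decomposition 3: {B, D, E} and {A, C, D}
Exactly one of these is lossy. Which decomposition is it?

Decomposition 3

Decomposition 1: common = {E}, closure = {A, C, D, E} → lossless.
Decomposition 2: common = {E}, closure = {A, C, D, E} → lossless.
Decomposition 3: common = {D}, closure = {A, D} → lossy.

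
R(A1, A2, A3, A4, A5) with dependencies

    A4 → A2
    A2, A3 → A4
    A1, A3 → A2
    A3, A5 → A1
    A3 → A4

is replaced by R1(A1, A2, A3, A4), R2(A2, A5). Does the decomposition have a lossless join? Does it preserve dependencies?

Lossless test: (A2)⁺ = {A2}, which is a superkey of neither fragment — lossy.
Dependency preservation: the restricted closure of {A3, A5} across the fragments never reaches {A1}, so A3, A5 → A1 cannot be enforced without a join — not preserved.

lossy and not dependency-preserving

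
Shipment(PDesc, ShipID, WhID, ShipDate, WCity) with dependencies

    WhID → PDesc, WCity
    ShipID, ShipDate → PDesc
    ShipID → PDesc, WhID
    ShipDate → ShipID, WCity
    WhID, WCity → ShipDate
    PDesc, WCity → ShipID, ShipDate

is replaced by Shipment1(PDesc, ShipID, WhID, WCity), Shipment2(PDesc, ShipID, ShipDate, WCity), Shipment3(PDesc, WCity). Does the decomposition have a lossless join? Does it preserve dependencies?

Lossless test (chase): Rows 1 and 2 agree on ShipID; apply ShipID→PDesc, WhID and equate their PDesc, WhID entries. Rows 1 and 2 agree on WhID, WCity; apply WhID, WCity→ShipDate and equate their ShipDate entries. Rows 1 and 3 agree on PDesc, WCity; apply PDesc, WCity→ShipID, ShipDate and equate their ShipID, ShipDate entries. Rows 1 and 3 agree on ShipID; apply ShipID→PDesc, WhID and equate their PDesc, WhID entries. Row 1 is now all distinguished symbols — the join is lossless.
Dependency preservation: WhID, WCity → ShipDate is not contained in any single fragment, but the restricted closure of its left-hand side across the fragments still reaches the right-hand side; the remaining FDs each lie inside some fragment. All dependencies are preserved.

lossless and dependency-preserving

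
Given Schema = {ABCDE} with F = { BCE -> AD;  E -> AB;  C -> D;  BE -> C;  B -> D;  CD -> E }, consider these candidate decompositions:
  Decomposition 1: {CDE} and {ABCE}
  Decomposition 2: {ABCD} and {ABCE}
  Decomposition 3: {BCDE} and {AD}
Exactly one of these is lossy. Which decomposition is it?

Decomposition 1: common = {CE}, closure = {ABCDE} → lossless.
Decomposition 2: common = {ABC}, closure = {ABCDE} → lossless.
Decomposition 3: common = {D}, closure = {D} → lossy.

Decomposition 3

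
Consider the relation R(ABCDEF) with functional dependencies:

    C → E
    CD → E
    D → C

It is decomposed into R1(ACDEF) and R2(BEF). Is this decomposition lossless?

Common attributes: R1 ∩ R2 = {EF}.
No dependency enlarges {EF}, so (EF)⁺ = {EF}.
The closure contains neither all of R1 = {ACDEF} nor all of R2 = {BEF}, so the common attributes are not a superkey of either fragment. The join is lossy.

No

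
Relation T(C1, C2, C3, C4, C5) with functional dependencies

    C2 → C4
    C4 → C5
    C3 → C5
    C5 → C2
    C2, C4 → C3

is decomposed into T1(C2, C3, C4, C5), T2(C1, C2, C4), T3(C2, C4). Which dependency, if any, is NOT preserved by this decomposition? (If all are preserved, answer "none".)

none

C2 → C4 lies within T1.
C4 → C5 lies within T1.
C3 → C5 lies within T1.
C5 → C2 lies within T1.
C2, C4 → C3 lies within T1.
Every dependency is enforceable on the fragments, so the decomposition is dependency-preserving.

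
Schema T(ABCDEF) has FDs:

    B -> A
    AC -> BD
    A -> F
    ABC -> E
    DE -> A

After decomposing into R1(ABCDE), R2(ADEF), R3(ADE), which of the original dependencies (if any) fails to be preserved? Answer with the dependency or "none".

none

B → A lies within R1.
AC → BD lies within R1.
A → F lies within R2.
ABC → E lies within R1.
DE → A lies within R1.
Every dependency is enforceable on the fragments, so the decomposition is dependency-preserving.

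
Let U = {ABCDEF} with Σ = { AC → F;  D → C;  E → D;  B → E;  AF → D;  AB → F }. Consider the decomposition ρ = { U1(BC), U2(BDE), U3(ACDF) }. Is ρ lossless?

No

Chase test. Columns are ABCDEF; row i has aⱼ where attribute j ∈ Ui, else bᵢⱼ.
Initial tableau (one row per fragment):
  row 1: b11 a2 a3 b14 b15 b16
  row 2: b21 a2 b23 a4 a5 b26
  row 3: a1 b32 a3 a4 b35 a6
Rows 2 and 3 agree on D; apply D→C and equate their C entries.
Rows 1 and 2 agree on B; apply B→E and equate their E entries.
Rows 1 and 2 agree on E; apply E→D and equate their D entries.
No row becomes fully distinguished — the join is lossy.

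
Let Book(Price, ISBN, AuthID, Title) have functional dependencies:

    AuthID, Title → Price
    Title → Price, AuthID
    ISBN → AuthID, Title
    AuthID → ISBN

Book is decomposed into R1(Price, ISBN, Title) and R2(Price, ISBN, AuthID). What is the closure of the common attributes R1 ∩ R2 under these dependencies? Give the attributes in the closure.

Price, ISBN, AuthID, Title

R1 ∩ R2 = {Price, ISBN}.
ISBN → AuthID, Title applies, adding AuthID, Title
Closure: {Price, ISBN, AuthID, Title}.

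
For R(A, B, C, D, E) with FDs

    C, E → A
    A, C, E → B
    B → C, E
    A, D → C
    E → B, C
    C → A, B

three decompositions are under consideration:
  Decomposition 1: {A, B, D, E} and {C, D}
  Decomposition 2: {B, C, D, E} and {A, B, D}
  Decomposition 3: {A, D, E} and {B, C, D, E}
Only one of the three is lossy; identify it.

Decomposition 1: common = {D}, closure = {D} → lossy.
Decomposition 2: common = {B, D}, closure = {A, B, C, D, E} → lossless.
Decomposition 3: common = {D, E}, closure = {A, B, C, D, E} → lossless.

Decomposition 1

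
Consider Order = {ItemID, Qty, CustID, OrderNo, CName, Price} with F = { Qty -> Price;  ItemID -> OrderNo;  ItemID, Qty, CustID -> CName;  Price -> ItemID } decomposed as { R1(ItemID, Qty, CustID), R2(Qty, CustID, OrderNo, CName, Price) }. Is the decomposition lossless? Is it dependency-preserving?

Lossless test: (Qty, CustID)⁺ = {ItemID, Qty, CustID, OrderNo, CName, Price}, which contains all of one fragment — lossless.
Dependency preservation: the restricted closure of {ItemID} across the fragments never reaches {OrderNo}, so ItemID → OrderNo cannot be enforced without a join — not preserved.

lossless but not dependency-preserving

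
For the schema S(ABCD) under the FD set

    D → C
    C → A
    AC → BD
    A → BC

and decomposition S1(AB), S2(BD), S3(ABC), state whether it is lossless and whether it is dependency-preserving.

Lossless test (chase): Rows 1 and 3 agree on A; apply A→BC and equate their BC entries. Rows 1 and 3 agree on AC; apply AC→BD and equate their BD entries. No row becomes fully distinguished — the join is lossy.
Dependency preservation: the restricted closure of {D} across the fragments never reaches {C}, so D → C cannot be enforced without a join — not preserved.

lossy and not dependency-preserving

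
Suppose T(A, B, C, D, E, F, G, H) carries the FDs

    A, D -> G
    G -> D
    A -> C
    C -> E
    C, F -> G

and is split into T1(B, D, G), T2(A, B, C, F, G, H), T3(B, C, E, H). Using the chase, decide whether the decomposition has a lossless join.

Chase test. Columns are A, B, C, D, E, F, G, H; row i has aⱼ where attribute j ∈ Ti, else bᵢⱼ.
Initial tableau (one row per fragment):
  row 1: b11 a2 b13 a4 b15 b16 a7 b18
  row 2: a1 a2 a3 b24 b25 a6 a7 a8
  row 3: b31 a2 a3 b34 a5 b36 b37 a8
Rows 1 and 2 agree on G; apply G→D and equate their D entries.
Rows 2 and 3 agree on C; apply C→E and equate their E entries.
Row 2 is now all distinguished symbols — the join is lossless.

Yes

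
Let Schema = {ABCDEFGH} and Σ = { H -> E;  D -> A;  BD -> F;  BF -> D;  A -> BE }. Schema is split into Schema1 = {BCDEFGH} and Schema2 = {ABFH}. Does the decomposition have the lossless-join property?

Common attributes: Schema1 ∩ Schema2 = {BFH}.
Closure of {BFH}: H → E applies, adding E; BF → D applies, adding D; D → A applies, adding A. So (BFH)⁺ = {ABDEFH}.
This closure contains every attribute of Schema2, so Schema1 ∩ Schema2 → Schema2. The join is lossless.

Yes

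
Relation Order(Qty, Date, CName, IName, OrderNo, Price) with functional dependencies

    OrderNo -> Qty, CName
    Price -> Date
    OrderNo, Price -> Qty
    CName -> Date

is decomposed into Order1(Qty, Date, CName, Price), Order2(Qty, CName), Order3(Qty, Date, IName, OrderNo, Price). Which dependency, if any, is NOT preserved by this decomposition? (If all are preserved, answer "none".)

Check OrderNo → Qty, CName: no single fragment contains all of {Qty, CName, OrderNo}, and the restricted closure of {OrderNo} across the fragments never reaches {Qty, CName}.
Price → Date is preserved.
OrderNo, Price → Qty is preserved.
CName → Date is preserved.

OrderNo -> Qty, CName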